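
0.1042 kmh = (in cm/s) 2.894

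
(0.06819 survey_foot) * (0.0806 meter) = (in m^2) 0.001675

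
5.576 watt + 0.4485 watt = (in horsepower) 0.008079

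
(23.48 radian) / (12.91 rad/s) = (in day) 2.105e-05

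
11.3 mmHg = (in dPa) 1.507e+04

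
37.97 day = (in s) 3.281e+06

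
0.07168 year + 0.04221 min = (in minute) 3.768e+04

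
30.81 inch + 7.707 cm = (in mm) 859.6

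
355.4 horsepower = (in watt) 2.65e+05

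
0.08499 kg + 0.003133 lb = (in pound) 0.1905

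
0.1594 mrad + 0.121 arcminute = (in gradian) 0.01239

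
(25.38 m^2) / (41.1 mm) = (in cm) 6.175e+04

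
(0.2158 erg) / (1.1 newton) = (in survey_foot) 6.436e-08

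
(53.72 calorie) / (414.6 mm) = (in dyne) 5.421e+07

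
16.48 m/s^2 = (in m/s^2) 16.48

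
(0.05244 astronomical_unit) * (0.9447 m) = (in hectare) 7.411e+05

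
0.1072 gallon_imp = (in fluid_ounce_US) 16.48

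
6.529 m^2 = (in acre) 0.001613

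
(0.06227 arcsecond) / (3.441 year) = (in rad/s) 2.782e-15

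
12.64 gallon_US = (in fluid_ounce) 1618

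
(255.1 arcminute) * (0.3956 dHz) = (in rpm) 0.02803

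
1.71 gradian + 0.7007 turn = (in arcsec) 9.136e+05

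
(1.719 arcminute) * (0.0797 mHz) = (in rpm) 3.806e-07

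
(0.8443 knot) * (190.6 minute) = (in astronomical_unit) 3.32e-08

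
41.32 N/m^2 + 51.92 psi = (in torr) 2685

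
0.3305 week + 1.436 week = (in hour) 296.8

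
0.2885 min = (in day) 0.0002003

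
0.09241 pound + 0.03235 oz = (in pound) 0.09443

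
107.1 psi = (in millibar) 7384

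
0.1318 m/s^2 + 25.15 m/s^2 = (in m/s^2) 25.28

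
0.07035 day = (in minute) 101.3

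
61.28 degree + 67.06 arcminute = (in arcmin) 3744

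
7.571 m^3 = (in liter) 7571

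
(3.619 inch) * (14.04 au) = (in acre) 4.771e+07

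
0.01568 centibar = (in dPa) 156.8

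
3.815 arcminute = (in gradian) 0.07065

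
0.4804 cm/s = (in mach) 1.411e-05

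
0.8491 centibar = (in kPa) 0.8491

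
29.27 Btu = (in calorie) 7381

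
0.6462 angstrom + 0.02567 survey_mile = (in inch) 1626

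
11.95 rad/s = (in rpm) 114.1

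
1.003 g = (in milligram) 1003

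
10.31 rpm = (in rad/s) 1.08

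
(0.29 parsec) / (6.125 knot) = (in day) 3.287e+10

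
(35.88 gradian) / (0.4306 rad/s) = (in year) 4.15e-08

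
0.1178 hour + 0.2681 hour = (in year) 4.405e-05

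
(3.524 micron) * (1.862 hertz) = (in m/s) 6.562e-06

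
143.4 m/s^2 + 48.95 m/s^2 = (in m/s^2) 192.4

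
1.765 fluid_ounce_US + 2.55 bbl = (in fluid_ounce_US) 1.371e+04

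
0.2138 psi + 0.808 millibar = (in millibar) 15.55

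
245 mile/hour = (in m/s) 109.5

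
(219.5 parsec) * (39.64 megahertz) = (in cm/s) 2.685e+28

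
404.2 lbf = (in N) 1798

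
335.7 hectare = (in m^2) 3.357e+06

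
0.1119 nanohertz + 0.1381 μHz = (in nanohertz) 138.2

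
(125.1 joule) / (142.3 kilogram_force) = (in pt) 254.1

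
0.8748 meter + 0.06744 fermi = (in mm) 874.8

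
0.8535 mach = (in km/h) 1046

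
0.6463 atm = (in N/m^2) 6.549e+04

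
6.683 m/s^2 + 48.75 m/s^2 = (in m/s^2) 55.43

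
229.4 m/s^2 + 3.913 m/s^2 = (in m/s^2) 233.3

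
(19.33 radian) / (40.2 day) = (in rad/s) 5.565e-06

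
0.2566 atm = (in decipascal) 2.6e+05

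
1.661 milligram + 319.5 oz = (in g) 9058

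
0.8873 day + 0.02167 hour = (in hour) 21.32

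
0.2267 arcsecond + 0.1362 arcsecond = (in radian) 1.759e-06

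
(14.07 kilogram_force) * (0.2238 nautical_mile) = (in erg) 5.719e+11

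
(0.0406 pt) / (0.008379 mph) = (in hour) 1.062e-06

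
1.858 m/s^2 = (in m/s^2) 1.858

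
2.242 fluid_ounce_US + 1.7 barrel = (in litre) 270.3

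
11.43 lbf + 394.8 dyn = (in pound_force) 11.43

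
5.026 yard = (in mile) 0.002856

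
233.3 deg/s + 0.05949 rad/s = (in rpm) 39.45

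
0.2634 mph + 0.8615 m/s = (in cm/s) 97.93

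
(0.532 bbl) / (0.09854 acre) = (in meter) 0.0002121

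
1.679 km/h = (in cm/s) 46.64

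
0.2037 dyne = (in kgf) 2.077e-07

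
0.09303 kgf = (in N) 0.9123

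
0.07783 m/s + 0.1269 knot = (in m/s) 0.1431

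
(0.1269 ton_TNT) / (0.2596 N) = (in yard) 2.237e+09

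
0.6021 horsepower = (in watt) 449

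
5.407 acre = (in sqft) 2.355e+05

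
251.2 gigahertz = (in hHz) 2.512e+09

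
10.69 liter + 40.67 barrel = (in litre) 6477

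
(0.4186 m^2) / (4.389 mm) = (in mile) 0.05926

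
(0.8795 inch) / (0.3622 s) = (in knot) 0.1199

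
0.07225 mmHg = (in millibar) 0.09633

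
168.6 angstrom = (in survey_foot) 5.531e-08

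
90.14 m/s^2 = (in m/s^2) 90.14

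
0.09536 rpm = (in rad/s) 0.009986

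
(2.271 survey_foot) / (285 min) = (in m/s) 4.048e-05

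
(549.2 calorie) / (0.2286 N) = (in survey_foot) 3.298e+04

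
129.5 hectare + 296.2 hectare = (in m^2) 4.257e+06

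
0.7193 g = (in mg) 719.3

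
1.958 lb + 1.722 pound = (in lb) 3.68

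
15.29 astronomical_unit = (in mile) 1.421e+09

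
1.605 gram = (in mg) 1605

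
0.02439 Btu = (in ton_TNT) 6.15e-09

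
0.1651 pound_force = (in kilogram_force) 0.07489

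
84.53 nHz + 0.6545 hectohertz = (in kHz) 0.06545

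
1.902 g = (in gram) 1.902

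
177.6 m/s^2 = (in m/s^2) 177.6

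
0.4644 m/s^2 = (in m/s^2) 0.4644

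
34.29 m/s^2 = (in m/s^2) 34.29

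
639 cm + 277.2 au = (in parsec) 0.001344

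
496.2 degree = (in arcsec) 1.786e+06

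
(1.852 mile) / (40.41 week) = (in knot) 0.0002371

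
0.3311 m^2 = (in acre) 8.182e-05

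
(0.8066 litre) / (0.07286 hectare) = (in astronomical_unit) 7.4e-18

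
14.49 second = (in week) 2.396e-05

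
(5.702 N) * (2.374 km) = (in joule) 1.354e+04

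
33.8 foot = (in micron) 1.03e+07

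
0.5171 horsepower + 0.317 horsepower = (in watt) 622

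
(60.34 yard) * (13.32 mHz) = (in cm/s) 73.49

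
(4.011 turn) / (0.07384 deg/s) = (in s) 1.956e+04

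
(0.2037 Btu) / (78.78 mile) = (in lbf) 0.0003811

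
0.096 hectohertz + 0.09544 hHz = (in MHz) 1.914e-05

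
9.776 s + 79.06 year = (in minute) 4.155e+07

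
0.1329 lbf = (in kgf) 0.06028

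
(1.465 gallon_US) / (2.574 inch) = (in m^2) 0.08482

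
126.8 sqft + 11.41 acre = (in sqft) 4.971e+05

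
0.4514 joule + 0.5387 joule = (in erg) 9.901e+06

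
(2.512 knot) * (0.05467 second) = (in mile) 4.39e-05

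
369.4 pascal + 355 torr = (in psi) 6.918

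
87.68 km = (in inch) 3.452e+06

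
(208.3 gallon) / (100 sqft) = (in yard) 0.09282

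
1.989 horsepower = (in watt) 1483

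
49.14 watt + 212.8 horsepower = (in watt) 1.587e+05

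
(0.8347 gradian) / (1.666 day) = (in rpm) 8.698e-07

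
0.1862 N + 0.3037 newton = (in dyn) 4.899e+04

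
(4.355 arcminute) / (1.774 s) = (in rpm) 0.006819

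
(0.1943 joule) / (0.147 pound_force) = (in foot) 0.9749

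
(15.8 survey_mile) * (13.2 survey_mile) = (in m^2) 5.402e+08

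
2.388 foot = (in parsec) 2.359e-17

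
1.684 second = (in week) 2.784e-06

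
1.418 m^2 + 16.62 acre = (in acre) 16.62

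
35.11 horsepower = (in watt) 2.618e+04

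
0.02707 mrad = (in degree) 0.001551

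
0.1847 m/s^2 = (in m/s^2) 0.1847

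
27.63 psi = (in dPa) 1.905e+06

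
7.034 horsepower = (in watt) 5245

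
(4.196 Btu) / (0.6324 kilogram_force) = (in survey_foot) 2342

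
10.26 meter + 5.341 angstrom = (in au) 6.858e-11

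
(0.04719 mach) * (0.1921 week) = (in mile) 1160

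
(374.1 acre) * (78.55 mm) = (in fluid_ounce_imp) 4.185e+09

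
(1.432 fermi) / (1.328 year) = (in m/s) 3.419e-23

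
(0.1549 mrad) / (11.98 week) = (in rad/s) 2.138e-11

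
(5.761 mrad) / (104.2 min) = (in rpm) 8.799e-06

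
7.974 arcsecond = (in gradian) 0.002461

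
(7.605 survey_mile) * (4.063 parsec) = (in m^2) 1.534e+21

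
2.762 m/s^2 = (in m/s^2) 2.762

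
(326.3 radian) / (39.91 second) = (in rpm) 78.07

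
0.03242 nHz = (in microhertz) 3.242e-05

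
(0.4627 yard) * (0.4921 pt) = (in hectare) 7.345e-09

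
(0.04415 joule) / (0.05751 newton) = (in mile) 0.000477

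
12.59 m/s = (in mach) 0.03698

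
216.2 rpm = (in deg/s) 1297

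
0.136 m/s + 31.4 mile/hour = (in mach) 0.04162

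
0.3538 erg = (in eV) 2.208e+11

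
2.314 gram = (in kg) 0.002314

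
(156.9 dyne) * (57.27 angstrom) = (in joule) 8.986e-12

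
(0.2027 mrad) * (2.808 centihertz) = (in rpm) 5.435e-05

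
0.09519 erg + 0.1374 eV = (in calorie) 2.275e-09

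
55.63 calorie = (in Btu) 0.2206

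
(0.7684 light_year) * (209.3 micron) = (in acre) 3.76e+08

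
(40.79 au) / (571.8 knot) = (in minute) 3.457e+08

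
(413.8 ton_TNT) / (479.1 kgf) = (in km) 3.685e+05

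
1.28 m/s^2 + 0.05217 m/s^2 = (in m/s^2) 1.332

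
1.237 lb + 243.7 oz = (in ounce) 263.5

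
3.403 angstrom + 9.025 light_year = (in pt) 2.42e+20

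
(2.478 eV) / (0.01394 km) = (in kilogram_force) 2.904e-21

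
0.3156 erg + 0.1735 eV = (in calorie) 7.543e-09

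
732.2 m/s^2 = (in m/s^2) 732.2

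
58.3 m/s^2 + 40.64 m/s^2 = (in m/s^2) 98.94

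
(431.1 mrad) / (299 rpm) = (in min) 0.0002295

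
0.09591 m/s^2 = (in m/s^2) 0.09591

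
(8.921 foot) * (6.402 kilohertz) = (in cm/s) 1.741e+06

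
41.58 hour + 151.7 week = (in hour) 2.553e+04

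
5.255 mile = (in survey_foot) 2.775e+04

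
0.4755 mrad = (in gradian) 0.03027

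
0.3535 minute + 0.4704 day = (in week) 0.06724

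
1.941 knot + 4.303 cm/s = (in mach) 0.003059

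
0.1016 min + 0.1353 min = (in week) 2.35e-05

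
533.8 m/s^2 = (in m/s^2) 533.8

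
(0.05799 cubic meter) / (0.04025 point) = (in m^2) 4084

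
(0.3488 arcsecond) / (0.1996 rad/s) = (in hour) 2.353e-09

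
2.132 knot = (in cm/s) 109.7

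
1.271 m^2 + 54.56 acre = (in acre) 54.56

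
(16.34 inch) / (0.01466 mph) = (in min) 1.055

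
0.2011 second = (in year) 6.377e-09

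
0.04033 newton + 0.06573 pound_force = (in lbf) 0.0748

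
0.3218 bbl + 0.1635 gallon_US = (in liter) 51.78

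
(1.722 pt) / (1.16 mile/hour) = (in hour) 3.254e-07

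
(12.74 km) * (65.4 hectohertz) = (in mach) 2.447e+05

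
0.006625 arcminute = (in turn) 3.067e-07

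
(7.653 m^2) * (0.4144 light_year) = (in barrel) 1.887e+17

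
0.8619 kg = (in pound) 1.9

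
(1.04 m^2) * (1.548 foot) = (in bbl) 3.086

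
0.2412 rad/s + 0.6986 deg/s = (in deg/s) 14.52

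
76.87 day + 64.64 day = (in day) 141.5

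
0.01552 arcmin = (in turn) 7.185e-07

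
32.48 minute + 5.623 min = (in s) 2286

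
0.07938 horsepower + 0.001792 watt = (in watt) 59.2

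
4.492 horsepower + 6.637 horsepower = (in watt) 8299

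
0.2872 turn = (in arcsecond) 3.722e+05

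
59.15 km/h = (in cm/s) 1643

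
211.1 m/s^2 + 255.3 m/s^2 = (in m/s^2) 466.4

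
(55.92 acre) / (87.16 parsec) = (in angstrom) 0.0008414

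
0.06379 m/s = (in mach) 0.0001873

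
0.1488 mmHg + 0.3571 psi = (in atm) 0.0245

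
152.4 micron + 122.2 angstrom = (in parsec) 4.939e-21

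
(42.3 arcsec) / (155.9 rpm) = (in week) 2.077e-11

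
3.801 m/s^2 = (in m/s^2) 3.801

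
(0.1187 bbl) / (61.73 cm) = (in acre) 7.554e-06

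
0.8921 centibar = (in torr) 6.691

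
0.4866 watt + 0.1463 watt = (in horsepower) 0.0008487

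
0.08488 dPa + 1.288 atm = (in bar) 1.305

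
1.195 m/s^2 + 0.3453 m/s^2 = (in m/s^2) 1.54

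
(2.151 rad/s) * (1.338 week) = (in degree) 9.973e+07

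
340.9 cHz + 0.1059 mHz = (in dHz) 34.09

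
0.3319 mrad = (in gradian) 0.02113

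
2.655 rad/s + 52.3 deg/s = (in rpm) 34.07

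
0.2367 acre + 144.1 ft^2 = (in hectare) 0.09713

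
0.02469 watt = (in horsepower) 3.311e-05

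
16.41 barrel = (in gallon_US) 689.2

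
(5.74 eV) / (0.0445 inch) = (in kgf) 8.297e-17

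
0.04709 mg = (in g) 4.709e-05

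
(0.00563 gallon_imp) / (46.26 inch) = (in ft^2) 0.0002345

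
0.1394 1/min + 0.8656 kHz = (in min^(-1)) 5.194e+04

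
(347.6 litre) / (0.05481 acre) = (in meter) 0.001567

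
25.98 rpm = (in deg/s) 155.9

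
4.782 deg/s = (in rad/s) 0.08346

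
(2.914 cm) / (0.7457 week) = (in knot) 1.256e-07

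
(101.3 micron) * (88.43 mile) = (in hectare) 0.001442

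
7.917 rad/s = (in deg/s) 453.6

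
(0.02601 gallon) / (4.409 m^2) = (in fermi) 2.233e+10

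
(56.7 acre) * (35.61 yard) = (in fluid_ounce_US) 2.526e+11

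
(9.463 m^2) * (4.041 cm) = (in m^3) 0.3824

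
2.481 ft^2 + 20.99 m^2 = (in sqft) 228.4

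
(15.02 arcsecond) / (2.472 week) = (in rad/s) 4.871e-11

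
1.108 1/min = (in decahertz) 0.001847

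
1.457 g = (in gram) 1.457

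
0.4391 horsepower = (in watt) 327.4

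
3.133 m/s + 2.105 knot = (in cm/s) 421.6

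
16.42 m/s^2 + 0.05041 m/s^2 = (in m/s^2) 16.47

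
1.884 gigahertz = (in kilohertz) 1.884e+06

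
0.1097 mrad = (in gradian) 0.006984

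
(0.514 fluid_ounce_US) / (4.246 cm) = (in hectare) 3.58e-08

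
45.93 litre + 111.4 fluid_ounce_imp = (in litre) 49.1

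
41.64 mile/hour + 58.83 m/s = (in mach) 0.2274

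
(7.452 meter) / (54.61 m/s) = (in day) 1.579e-06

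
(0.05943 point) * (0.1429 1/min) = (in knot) 9.706e-08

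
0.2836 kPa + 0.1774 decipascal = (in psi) 0.04114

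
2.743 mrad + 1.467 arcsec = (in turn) 0.0004377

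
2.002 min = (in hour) 0.03337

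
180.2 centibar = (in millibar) 1802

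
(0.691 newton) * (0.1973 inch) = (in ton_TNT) 8.277e-13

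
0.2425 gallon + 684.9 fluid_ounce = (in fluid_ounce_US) 715.9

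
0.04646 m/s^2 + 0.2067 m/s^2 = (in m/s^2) 0.2532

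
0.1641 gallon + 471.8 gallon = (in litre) 1787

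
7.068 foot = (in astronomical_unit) 1.44e-11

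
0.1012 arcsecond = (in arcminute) 0.001687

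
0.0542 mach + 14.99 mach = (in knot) 9957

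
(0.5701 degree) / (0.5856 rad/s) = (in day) 1.967e-07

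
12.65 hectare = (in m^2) 1.265e+05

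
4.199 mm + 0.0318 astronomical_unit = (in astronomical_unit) 0.0318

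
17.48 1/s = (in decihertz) 174.8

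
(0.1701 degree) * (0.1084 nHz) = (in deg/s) 1.844e-11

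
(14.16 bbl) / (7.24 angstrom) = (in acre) 7.684e+05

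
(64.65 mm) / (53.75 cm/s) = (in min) 0.002005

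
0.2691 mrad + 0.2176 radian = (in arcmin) 749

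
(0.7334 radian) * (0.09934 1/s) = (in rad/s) 0.07286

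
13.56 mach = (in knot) 8975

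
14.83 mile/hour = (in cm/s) 663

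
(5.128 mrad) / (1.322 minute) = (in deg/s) 0.003704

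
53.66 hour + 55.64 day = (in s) 5e+06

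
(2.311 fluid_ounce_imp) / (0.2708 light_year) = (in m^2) 2.563e-20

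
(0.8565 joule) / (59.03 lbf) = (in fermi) 3.262e+12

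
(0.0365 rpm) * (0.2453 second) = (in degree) 0.05372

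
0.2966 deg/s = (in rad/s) 0.005177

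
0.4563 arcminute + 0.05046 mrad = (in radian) 0.0001832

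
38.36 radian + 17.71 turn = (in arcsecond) 3.086e+07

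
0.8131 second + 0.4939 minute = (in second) 30.45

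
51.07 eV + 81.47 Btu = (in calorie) 2.054e+04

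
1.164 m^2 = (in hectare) 0.0001164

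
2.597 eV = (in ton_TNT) 9.945e-29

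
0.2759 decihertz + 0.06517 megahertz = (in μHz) 6.517e+10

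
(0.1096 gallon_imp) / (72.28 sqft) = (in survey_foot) 0.0002434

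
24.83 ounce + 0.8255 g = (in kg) 0.7047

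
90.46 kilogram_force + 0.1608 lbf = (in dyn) 8.878e+07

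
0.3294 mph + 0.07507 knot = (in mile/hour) 0.4158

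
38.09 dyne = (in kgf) 3.884e-05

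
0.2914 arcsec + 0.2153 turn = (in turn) 0.2153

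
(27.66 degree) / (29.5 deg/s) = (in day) 1.085e-05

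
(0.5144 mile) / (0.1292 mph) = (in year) 0.0004545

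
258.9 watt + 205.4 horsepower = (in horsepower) 205.7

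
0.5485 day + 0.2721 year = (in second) 8.628e+06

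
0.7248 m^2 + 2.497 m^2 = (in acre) 0.0007961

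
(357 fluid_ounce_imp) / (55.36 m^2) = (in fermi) 1.832e+11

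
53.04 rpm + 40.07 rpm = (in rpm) 93.11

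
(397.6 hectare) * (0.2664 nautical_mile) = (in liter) 1.962e+12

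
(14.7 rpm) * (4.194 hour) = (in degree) 1.332e+06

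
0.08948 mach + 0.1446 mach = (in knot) 154.9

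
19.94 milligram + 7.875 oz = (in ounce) 7.876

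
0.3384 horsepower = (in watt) 252.3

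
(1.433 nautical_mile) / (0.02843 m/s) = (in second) 9.335e+04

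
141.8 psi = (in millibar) 9777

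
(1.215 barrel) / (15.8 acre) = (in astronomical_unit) 2.019e-17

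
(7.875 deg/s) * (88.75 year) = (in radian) 3.847e+08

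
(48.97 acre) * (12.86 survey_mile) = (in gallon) 1.083e+12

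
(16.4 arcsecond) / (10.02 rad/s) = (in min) 1.323e-07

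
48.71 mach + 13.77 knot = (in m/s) 1.659e+04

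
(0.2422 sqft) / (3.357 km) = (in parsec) 2.172e-22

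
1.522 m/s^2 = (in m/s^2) 1.522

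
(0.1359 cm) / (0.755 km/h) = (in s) 0.00648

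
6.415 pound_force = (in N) 28.54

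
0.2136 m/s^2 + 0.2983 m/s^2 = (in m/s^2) 0.5119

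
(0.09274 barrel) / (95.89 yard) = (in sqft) 0.00181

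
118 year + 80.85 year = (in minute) 1.045e+08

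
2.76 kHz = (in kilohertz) 2.76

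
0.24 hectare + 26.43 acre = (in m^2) 1.094e+05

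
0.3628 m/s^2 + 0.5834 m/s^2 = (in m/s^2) 0.9462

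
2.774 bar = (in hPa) 2774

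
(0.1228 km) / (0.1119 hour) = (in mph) 0.6819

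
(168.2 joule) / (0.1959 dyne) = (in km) 8.586e+04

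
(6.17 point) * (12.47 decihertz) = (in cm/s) 0.2714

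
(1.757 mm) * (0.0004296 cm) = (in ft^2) 8.125e-08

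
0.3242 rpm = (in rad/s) 0.03395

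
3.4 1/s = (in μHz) 3.4e+06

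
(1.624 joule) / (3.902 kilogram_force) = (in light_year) 4.486e-18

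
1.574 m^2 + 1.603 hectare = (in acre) 3.961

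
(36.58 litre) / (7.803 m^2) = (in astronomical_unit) 3.134e-14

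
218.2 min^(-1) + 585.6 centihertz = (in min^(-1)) 569.6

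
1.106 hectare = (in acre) 2.733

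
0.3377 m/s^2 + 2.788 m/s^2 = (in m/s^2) 3.126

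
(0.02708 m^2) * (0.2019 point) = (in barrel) 1.213e-05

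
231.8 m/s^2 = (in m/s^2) 231.8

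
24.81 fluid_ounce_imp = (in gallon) 0.1862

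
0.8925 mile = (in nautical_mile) 0.7756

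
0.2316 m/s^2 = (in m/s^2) 0.2316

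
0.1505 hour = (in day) 0.006271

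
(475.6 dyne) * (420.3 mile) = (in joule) 3217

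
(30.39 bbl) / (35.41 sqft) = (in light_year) 1.552e-16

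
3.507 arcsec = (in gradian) 0.001082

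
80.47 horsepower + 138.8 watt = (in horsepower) 80.66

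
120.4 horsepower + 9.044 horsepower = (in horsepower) 129.4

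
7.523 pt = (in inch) 0.1045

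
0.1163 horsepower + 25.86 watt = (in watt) 112.6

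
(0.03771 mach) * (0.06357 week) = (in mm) 4.937e+08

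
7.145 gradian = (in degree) 6.431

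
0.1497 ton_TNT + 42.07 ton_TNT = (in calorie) 4.222e+10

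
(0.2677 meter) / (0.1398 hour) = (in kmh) 0.001915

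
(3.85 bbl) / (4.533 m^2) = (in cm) 13.5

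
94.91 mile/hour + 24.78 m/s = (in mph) 150.3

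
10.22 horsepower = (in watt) 7621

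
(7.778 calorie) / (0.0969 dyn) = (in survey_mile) 2.087e+04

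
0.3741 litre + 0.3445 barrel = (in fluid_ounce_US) 1865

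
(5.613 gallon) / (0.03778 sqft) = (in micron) 6.054e+06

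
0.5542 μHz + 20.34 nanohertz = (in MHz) 5.745e-13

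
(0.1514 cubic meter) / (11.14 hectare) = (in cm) 0.0001359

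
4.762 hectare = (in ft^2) 5.126e+05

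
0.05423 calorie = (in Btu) 0.0002151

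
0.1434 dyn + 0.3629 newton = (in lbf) 0.08158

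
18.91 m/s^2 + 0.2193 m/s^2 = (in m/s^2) 19.13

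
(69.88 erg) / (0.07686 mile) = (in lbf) 1.27e-08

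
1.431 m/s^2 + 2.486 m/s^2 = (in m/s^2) 3.917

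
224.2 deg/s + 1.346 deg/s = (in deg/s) 225.5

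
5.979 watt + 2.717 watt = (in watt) 8.696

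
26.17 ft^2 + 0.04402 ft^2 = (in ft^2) 26.21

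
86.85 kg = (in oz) 3064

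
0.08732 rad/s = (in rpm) 0.8338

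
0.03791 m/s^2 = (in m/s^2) 0.03791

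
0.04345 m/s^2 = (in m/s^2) 0.04345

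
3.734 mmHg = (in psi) 0.0722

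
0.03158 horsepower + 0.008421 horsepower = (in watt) 29.83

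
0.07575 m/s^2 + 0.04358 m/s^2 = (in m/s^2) 0.1193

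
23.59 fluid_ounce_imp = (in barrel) 0.004216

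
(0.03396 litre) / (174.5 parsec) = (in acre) 1.558e-27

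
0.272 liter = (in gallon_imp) 0.05983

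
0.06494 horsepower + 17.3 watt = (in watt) 65.73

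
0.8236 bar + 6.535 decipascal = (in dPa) 8.236e+05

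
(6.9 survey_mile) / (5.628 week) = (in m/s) 0.003262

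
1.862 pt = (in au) 4.391e-15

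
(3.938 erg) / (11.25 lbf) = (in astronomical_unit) 5.26e-20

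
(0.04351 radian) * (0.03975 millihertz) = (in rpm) 1.652e-05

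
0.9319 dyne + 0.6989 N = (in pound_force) 0.1571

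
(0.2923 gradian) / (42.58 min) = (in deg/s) 0.000103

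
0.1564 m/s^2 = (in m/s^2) 0.1564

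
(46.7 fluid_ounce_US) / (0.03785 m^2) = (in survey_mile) 2.267e-05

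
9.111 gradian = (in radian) 0.1431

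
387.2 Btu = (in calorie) 9.764e+04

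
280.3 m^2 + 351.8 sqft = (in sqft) 3369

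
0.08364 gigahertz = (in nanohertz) 8.364e+16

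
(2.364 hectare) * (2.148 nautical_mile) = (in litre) 9.404e+10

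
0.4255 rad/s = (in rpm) 4.063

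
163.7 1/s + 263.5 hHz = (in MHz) 0.02651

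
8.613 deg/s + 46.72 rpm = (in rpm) 48.16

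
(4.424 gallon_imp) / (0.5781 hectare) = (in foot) 1.141e-05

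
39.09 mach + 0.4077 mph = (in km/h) 4.792e+04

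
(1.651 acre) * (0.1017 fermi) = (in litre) 6.795e-10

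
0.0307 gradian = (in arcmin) 1.658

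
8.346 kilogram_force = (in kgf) 8.346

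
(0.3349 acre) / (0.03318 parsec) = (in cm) 1.324e-10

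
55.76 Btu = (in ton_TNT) 1.406e-05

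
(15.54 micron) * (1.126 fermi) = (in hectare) 1.75e-24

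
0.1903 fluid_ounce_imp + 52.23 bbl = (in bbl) 52.23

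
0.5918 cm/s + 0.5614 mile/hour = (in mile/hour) 0.5746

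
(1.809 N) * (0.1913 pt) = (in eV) 7.62e+14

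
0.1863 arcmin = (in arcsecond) 11.18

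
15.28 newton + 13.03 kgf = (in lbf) 32.16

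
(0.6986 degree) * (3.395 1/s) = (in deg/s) 2.372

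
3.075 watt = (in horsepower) 0.004124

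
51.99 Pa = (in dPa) 519.9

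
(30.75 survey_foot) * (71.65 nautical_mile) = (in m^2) 1.244e+06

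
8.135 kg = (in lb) 17.93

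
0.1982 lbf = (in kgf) 0.0899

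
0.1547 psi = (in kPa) 1.067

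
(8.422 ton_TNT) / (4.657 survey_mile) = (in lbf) 1.057e+06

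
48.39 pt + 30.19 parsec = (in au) 6.227e+06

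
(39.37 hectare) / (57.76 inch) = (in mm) 2.684e+08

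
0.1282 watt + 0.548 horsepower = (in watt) 408.8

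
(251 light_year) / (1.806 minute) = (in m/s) 2.191e+16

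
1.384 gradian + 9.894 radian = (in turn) 1.578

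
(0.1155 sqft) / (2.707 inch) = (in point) 442.4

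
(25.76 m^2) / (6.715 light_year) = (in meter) 4.055e-16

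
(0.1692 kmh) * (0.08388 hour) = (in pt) 4.023e+04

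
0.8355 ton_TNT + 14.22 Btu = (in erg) 3.496e+16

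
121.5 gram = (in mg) 1.215e+05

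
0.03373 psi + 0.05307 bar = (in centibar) 5.54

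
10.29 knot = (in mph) 11.84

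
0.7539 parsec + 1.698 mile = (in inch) 9.159e+17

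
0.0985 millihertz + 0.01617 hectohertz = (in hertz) 1.617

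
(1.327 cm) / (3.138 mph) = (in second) 0.00946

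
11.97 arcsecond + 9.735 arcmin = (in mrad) 2.89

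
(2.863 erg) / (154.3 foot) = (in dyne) 0.0006088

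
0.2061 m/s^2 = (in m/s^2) 0.2061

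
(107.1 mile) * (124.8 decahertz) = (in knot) 4.181e+08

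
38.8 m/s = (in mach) 0.114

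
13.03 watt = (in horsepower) 0.01747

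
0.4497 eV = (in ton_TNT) 1.722e-29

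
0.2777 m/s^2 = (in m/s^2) 0.2777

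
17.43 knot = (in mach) 0.02633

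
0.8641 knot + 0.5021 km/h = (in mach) 0.001715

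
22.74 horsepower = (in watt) 1.696e+04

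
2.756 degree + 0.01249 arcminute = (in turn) 0.007656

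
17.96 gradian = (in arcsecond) 5.819e+04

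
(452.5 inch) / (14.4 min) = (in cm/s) 1.33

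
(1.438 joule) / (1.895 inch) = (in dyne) 2.988e+06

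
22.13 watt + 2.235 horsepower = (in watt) 1689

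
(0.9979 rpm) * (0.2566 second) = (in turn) 0.004268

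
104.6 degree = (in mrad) 1826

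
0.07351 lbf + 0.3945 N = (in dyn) 7.215e+04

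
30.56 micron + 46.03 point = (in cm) 1.627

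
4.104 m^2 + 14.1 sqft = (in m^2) 5.414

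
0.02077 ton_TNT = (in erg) 8.69e+14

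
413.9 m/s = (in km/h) 1490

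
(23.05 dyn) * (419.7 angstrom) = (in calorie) 2.312e-12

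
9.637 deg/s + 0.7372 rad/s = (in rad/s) 0.9054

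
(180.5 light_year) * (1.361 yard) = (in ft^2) 2.288e+19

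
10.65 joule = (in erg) 1.065e+08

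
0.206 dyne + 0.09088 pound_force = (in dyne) 4.043e+04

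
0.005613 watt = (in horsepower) 7.527e-06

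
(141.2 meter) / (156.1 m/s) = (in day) 1.047e-05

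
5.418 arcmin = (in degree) 0.0903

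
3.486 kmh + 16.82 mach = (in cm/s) 5.728e+05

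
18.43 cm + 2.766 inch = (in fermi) 2.546e+14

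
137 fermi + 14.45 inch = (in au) 2.453e-12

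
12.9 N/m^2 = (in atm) 0.0001273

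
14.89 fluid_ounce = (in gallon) 0.1163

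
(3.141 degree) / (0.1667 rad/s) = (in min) 0.005481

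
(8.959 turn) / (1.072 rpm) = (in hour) 0.1393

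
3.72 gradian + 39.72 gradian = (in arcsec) 1.407e+05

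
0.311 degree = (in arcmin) 18.66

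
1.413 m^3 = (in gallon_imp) 310.8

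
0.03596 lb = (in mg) 1.631e+04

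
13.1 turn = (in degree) 4716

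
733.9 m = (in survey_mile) 0.456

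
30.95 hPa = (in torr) 23.21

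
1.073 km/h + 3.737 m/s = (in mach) 0.01185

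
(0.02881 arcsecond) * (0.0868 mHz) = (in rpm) 1.158e-10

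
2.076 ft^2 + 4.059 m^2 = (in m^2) 4.252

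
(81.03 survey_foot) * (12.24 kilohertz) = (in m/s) 3.023e+05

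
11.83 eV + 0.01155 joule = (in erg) 1.155e+05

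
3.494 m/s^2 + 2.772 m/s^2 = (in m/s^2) 6.266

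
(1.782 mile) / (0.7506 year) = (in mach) 3.558e-07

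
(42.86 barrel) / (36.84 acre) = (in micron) 45.71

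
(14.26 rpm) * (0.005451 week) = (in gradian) 3.134e+05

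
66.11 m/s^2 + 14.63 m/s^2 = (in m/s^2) 80.74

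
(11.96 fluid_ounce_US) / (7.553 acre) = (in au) 7.735e-20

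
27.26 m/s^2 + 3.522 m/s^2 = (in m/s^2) 30.78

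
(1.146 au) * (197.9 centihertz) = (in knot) 6.595e+11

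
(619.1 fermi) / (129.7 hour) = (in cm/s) 1.326e-16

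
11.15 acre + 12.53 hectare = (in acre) 42.11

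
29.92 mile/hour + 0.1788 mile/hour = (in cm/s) 1346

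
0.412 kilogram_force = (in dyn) 4.04e+05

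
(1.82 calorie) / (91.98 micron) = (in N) 8.279e+04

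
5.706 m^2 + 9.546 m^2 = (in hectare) 0.001525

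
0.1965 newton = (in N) 0.1965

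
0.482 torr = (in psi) 0.00932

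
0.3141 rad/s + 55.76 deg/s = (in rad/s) 1.287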